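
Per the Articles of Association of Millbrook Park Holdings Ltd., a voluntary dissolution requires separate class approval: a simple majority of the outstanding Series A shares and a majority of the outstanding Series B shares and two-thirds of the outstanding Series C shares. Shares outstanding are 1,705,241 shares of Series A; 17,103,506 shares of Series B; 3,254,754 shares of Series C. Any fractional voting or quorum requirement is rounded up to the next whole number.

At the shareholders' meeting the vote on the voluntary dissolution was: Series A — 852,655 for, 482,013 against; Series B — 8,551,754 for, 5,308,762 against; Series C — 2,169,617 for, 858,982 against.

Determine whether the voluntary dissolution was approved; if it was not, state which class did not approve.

Series A: a majority of 1705241 is 852621; 852,621 required, 852,655 in favor — approved.
Series B: a majority of 17103506 is 8551754; 8,551,754 required, 8,551,754 in favor — approved.
Series C: 2/3 of 3254754 = 2169836; 2,169,836 required, 2,169,617 in favor — not approved.

Not approved — the Series C shares did not give the required vote.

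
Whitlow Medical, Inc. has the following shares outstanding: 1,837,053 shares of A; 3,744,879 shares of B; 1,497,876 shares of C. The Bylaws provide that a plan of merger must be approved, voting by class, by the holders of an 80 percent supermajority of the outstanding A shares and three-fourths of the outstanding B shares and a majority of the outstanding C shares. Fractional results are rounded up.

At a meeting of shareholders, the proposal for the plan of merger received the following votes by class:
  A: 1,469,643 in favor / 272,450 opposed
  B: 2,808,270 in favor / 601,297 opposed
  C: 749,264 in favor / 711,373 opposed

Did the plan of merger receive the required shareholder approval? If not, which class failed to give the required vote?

A: 4/5 of 1837053 = 1469642.40, rounded up to 1469643; 1,469,643 required, 1,469,643 in favor — approved.
B: 3/4 of 3744879 = 2808659.25, rounded up to 2808660; 2,808,660 required, 2,808,270 in favor — not approved.
C: a majority of 1497876 is 748939; 748,939 required, 749,264 in favor — approved.

Not approved — the B shares did not give the required vote.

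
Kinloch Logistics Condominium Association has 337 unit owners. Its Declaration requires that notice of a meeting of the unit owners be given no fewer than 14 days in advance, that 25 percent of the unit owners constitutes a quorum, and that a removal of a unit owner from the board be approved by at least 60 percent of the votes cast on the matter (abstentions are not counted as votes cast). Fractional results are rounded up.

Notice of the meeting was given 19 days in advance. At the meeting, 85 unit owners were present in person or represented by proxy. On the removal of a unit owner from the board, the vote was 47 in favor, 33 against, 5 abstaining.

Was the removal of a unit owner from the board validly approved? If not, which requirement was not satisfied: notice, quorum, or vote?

Invalid — vote requirement not satisfied.

Notice: 19 days given; 14 required. Satisfied.
Quorum: 25% of 337 = 84.25, rounded up to 85; 85 present. Satisfied.
Vote: requires three-fifths of the votes cast (85 − 5 abstaining = 80); 3/5 of 80 = 48, so 48 needed; 47 in favor. Not satisfied.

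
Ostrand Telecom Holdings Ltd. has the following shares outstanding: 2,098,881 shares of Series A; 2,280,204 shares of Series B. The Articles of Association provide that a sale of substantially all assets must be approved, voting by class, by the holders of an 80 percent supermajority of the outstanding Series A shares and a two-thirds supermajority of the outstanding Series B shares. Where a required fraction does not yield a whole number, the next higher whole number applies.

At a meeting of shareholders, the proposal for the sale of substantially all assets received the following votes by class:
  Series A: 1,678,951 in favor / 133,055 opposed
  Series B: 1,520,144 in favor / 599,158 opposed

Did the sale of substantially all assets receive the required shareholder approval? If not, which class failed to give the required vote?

Series A: 4/5 of 2098881 = 1679104.80, rounded up to 1679105; 1,679,105 required, 1,678,951 in favor — not approved.
Series B: 2/3 of 2280204 = 1520136; 1,520,136 required, 1,520,144 in favor — approved.

Not approved — the Series A shares did not give the required vote.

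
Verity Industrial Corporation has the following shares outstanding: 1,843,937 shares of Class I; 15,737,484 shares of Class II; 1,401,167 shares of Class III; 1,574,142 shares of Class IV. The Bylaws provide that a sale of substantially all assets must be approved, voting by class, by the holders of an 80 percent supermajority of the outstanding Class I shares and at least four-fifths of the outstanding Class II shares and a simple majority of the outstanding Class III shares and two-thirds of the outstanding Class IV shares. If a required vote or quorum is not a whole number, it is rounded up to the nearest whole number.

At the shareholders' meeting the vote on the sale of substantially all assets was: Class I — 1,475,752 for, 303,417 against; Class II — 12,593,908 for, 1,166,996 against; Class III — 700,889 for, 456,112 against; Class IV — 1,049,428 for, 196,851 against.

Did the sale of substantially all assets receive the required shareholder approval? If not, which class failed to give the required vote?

Class I: 4/5 of 1843937 = 1475149.60, rounded up to 1475150; 1,475,150 required, 1,475,752 in favor — approved.
Class II: 4/5 of 15737484 = 12589987.20, rounded up to 12589988; 12,589,988 required, 12,593,908 in favor — approved.
Class III: a majority of 1401167 is 700584; 700,584 required, 700,889 in favor — approved.
Class IV: 2/3 of 1574142 = 1049428; 1,049,428 required, 1,049,428 in favor — approved.

Approved — every class gave the required vote.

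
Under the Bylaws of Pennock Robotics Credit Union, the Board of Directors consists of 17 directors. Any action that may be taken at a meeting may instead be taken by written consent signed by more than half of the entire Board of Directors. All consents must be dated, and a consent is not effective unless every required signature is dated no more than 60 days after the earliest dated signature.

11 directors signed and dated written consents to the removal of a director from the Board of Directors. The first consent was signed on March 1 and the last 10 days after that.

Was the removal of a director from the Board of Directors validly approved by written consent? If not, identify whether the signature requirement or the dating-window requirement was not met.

Signatures required: more than half of 17 — a majority of 17 is 9, so 9 needed; 11 signed. Sufficient.
Dating window: the latest signature is 10 days after the earliest; the limit is 60 days. Within the window.

Effective — both the signature and dating-window requirements are satisfied.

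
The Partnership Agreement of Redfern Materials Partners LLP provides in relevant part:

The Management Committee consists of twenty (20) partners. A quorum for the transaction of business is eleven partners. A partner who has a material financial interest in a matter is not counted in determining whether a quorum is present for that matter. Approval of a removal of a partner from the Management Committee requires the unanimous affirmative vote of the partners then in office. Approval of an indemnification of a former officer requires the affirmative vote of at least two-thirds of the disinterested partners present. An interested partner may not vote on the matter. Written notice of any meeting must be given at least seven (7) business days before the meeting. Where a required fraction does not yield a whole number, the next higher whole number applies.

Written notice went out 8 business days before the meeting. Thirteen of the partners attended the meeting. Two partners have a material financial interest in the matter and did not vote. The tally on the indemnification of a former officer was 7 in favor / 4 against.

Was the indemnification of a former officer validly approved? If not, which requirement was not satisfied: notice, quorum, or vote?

Notice: 8 business days given; 7 required (8 ≥ 7). Satisfied.
Quorum: 13 present, but the 2 interested partners do not count, leaving 11. Quorum is 11. Satisfied.
Vote: the indemnification of a former officer requires two-thirds of the disinterested partners present (13 − 2 = 11). 2/3 of 11 = 7.33, rounded up to 8, so 8 affirmative votes are needed; 7 voted in favor. Not satisfied.

Invalid — vote requirement not satisfied.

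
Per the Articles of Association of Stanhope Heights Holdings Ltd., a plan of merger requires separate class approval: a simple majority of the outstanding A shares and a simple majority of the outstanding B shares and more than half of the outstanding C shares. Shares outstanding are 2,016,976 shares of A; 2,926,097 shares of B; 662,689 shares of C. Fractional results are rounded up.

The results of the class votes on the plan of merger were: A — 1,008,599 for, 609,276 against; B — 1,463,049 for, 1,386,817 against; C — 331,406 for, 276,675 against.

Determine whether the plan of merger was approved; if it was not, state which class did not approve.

A: a majority of 2016976 is 1008489; 1,008,489 required, 1,008,599 in favor — approved.
B: a majority of 2926097 is 1463049; 1,463,049 required, 1,463,049 in favor — approved.
C: a majority of 662689 is 331345; 331,345 required, 331,406 in favor — approved.

Approved — every class gave the required vote.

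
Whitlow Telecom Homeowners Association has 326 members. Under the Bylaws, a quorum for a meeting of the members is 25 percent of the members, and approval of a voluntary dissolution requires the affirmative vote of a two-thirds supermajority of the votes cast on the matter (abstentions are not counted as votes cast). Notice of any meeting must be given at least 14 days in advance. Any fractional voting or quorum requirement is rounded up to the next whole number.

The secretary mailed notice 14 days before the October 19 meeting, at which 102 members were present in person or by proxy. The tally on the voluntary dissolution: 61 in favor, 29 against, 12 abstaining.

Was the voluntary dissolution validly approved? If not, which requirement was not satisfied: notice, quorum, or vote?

Notice: 14 days given; 14 required. Satisfied.
Quorum: 25% of 326 = 81.50, rounded up to 82; 102 present. Satisfied.
Vote: requires two-thirds of the votes cast (102 − 12 abstaining = 90); 2/3 of 90 = 60, so 60 needed; 61 in favor. Satisfied.

Valid — all requirements satisfied.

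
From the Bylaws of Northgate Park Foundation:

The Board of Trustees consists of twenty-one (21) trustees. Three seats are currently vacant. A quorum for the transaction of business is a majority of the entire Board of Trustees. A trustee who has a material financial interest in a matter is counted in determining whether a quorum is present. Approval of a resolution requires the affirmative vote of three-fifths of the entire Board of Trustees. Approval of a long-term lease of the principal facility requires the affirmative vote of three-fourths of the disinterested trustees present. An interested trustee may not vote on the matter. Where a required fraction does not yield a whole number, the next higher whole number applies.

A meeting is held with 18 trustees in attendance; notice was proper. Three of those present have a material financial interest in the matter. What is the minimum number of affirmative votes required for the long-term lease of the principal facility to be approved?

12

The long-term lease of the principal facility requires three-fourths of the disinterested trustees present (18 − 3 = 15).
3/4 of 15 = 11.25, rounded up to 12.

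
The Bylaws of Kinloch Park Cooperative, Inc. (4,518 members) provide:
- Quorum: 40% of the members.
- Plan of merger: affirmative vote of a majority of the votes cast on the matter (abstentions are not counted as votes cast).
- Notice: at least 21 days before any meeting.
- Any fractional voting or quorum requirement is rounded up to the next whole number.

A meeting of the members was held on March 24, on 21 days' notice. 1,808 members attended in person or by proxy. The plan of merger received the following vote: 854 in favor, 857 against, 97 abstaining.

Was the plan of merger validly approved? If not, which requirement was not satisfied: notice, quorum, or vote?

Notice: 21 days given; 21 required. Satisfied.
Quorum: 40% of 4,518 = 1,807.20, rounded up to 1,808; 1,808 present. Satisfied.
Vote: requires a majority of the votes cast (1,808 − 97 abstaining = 1,711); a majority of 1711 is 856, so 856 needed; 854 in favor. Not satisfied.

Invalid — vote requirement not satisfied.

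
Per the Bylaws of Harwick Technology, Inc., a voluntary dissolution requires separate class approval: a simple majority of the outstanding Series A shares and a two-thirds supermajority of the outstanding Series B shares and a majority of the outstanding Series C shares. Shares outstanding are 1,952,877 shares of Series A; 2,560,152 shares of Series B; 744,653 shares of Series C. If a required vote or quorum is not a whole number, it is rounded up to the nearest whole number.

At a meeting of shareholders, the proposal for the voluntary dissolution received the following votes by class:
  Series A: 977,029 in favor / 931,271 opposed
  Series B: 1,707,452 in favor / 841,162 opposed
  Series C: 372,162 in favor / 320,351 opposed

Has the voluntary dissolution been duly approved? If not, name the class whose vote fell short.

Series A: a majority of 1952877 is 976439; 976,439 required, 977,029 in favor — approved.
Series B: 2/3 of 2560152 = 1706768; 1,706,768 required, 1,707,452 in favor — approved.
Series C: a majority of 744653 is 372327; 372,327 required, 372,162 in favor — not approved.

Not approved — the Series C shares did not give the required vote.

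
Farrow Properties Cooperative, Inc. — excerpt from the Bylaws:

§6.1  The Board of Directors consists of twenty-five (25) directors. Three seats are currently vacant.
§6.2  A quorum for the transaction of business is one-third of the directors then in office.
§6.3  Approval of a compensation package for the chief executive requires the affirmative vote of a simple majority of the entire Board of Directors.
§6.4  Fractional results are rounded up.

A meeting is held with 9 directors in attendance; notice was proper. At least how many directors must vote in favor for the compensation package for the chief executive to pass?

13

The compensation package for the chief executive requires a majority of the entire Board of Directors (25).
A majority of 25 is 13.
(Only 9 can vote, so the compensation package for the chief executive cannot pass at this meeting, but the required vote is still 13.)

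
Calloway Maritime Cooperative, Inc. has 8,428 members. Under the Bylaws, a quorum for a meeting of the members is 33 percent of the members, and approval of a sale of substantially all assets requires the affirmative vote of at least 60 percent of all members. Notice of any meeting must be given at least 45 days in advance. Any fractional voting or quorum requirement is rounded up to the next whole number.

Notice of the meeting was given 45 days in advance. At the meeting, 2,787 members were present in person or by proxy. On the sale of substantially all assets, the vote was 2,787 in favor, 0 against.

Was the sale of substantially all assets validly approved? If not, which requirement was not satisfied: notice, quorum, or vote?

Invalid — vote requirement not satisfied.

Notice: 45 days given; 45 required. Satisfied.
Quorum: 33% of 8,428 = 2,781.24, rounded up to 2,782; 2,787 present. Satisfied.
Vote: requires three-fifths of all members (8,428); 3/5 of 8428 = 5056.80, rounded up to 5057, so 5,057 needed; 2,787 in favor. Not satisfied.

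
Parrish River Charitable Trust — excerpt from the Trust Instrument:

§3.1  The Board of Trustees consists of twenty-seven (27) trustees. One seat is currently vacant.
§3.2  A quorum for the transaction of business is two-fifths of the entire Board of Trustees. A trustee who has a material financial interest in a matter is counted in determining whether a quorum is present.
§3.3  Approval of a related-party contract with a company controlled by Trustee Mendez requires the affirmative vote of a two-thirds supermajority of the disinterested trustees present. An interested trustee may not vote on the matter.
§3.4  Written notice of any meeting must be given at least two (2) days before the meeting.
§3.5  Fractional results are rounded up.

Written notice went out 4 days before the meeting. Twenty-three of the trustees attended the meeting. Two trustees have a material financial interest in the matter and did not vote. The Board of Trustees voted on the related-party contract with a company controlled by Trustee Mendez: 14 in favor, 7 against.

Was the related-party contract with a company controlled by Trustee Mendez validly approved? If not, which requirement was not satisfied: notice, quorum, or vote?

Notice: 4 days given; 2 required (4 ≥ 2). Satisfied.
Quorum: 23 present (interested trustees count toward quorum); quorum is 11. Satisfied.
Vote: the related-party contract with a company controlled by Trustee Mendez requires two-thirds of the disinterested trustees present (23 − 2 = 21). 2/3 of 21 = 14, so 14 affirmative votes are needed; 14 voted in favor. Satisfied.

Valid — all requirements satisfied.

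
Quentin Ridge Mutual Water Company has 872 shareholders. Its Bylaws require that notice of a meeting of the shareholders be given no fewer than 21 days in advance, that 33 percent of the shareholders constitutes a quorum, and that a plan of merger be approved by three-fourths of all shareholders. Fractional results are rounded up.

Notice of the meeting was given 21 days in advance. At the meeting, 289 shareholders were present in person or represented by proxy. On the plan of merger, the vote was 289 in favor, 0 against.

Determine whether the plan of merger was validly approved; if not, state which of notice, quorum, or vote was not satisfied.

Notice: 21 days given; 21 required. Satisfied.
Quorum: 33% of 872 = 287.76, rounded up to 288; 289 present. Satisfied.
Vote: requires three-fourths of all shareholders (872); 3/4 of 872 = 654, so 654 needed; 289 in favor. Not satisfied.

Invalid — vote requirement not satisfied.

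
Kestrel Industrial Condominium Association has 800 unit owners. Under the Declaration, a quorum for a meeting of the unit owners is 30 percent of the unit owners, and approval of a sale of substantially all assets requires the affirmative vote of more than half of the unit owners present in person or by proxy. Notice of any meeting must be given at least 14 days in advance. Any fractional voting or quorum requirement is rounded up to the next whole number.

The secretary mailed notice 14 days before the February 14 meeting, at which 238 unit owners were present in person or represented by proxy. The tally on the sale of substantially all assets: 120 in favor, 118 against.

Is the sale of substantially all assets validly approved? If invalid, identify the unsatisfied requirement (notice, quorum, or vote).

Invalid — quorum requirement not satisfied.

Notice: 14 days given; 14 required. Satisfied.
Quorum: 30% of 800 = 240; 238 present. Not satisfied.
Vote: requires a majority of those present (238); a majority of 238 is 120, so 120 needed; 120 in favor. Satisfied.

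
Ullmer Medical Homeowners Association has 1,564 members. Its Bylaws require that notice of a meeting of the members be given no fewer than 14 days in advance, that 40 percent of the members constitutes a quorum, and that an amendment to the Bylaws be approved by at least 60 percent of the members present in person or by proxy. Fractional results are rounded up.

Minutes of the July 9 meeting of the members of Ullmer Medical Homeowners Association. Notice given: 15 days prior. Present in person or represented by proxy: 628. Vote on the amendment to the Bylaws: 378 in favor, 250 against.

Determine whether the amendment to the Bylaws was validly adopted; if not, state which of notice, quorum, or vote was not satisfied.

Notice: 15 days given; 14 required. Satisfied.
Quorum: 40% of 1,564 = 625.60, rounded up to 626; 628 present. Satisfied.
Vote: requires three-fifths of those present (628); 3/5 of 628 = 376.80, rounded up to 377, so 377 needed; 378 in favor. Satisfied.

Valid — all requirements satisfied.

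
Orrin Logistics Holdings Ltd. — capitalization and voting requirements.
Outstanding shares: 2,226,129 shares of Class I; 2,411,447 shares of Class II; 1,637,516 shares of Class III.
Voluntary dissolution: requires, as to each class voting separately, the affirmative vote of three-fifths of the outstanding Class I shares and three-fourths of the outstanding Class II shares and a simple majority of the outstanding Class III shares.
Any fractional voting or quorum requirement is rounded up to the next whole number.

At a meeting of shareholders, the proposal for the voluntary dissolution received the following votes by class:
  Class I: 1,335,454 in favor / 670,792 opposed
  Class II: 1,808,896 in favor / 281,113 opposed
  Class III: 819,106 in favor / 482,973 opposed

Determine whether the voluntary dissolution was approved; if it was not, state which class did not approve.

Not approved — the Class I shares did not give the required vote.

Class I: 3/5 of 2226129 = 1335677.40, rounded up to 1335678; 1,335,678 required, 1,335,454 in favor — not approved.
Class II: 3/4 of 2411447 = 1808585.25, rounded up to 1808586; 1,808,586 required, 1,808,896 in favor — approved.
Class III: a majority of 1637516 is 818759; 818,759 required, 819,106 in favor — approved.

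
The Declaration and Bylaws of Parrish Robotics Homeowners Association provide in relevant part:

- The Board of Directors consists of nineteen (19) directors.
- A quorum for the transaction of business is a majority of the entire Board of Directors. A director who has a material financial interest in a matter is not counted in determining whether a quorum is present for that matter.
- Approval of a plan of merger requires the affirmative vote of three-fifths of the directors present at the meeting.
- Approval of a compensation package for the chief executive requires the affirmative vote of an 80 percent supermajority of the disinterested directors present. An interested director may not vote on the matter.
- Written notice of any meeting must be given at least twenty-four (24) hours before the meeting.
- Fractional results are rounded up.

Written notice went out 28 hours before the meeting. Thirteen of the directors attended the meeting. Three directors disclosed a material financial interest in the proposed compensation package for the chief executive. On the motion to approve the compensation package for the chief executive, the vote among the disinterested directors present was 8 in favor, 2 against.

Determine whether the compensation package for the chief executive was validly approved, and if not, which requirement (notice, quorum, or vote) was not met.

Notice: 28 hours given; 24 required (28 ≥ 24). Satisfied.
Quorum: 13 present, but the 3 interested directors do not count, leaving 10. Quorum is 10. Satisfied.
Vote: the compensation package for the chief executive requires four-fifths of the disinterested directors present (13 − 3 = 10). 4/5 of 10 = 8, so 8 affirmative votes are needed; 8 voted in favor. Satisfied.

Valid — all requirements satisfied.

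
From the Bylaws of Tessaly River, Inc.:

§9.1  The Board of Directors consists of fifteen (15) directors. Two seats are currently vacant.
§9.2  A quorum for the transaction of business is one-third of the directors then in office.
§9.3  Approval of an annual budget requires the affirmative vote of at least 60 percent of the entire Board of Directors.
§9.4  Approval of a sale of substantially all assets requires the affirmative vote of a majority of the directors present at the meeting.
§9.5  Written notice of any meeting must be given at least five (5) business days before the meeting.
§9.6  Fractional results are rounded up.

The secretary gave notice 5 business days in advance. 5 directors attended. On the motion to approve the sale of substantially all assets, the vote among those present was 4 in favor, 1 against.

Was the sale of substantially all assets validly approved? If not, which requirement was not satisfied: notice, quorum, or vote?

Notice: 5 business days given; 5 required (5 ≥ 5). Satisfied.
Quorum: 5 present; quorum is 5. Satisfied.
Vote: the sale of substantially all assets requires a majority of the directors present (5). A majority of 5 is 3, so 3 affirmative votes are needed; 4 voted in favor. Satisfied.

Valid — all requirements satisfied.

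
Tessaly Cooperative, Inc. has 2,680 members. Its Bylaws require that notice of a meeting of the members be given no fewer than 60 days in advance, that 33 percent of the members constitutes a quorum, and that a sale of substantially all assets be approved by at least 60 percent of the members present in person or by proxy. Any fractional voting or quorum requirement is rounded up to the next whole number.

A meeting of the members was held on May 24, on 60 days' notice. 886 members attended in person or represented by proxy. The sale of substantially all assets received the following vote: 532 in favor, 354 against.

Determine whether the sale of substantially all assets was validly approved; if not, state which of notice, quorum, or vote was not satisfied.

Valid — all requirements satisfied.

Notice: 60 days given; 60 required. Satisfied.
Quorum: 33% of 2,680 = 884.40, rounded up to 885; 886 present. Satisfied.
Vote: requires three-fifths of those present (886); 3/5 of 886 = 531.60, rounded up to 532, so 532 needed; 532 in favor. Satisfied.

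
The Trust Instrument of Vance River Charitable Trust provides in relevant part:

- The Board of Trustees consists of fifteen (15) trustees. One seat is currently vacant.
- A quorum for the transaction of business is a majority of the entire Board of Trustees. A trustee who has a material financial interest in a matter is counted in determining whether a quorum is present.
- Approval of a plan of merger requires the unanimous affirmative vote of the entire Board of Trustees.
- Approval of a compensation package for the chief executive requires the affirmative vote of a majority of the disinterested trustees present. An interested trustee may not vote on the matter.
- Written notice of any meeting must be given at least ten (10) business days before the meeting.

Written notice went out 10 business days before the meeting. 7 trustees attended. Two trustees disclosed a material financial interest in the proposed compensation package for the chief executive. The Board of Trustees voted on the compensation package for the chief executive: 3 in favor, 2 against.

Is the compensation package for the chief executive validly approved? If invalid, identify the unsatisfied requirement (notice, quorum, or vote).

Notice: 10 business days given; 10 required (10 ≥ 10). Satisfied.
Quorum: 7 present (interested trustees count toward quorum); quorum is 8. Not satisfied.
Vote: the compensation package for the chief executive requires a majority of the disinterested trustees present (7 − 2 = 5). A majority of 5 is 3, so 3 affirmative votes are needed; 3 voted in favor. Satisfied. (Moot — without a quorum no business can be validly transacted.)

Invalid — quorum requirement not satisfied.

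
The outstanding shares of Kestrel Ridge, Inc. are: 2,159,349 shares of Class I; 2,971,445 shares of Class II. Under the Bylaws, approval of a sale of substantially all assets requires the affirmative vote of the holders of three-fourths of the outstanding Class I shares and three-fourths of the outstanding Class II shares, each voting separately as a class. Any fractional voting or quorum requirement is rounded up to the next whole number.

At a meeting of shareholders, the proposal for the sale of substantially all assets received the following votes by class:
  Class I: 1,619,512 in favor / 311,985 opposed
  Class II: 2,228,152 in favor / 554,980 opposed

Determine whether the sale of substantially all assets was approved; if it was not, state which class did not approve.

Not approved — the Class II shares did not give the required vote.

Class I: 3/4 of 2159349 = 1619511.75, rounded up to 1619512; 1,619,512 required, 1,619,512 in favor — approved.
Class II: 3/4 of 2971445 = 2228583.75, rounded up to 2228584; 2,228,584 required, 2,228,152 in favor — not approved.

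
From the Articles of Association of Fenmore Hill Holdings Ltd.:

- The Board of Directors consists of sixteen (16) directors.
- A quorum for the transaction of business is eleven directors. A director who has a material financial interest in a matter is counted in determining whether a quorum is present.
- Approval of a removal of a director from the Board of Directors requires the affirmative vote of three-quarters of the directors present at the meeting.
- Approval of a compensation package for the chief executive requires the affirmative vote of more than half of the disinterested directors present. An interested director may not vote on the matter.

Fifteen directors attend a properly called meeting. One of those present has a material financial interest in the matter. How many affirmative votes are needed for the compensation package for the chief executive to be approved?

8

The compensation package for the chief executive requires a majority of the disinterested directors present (15 − 1 = 14).
A majority of 14 is 8.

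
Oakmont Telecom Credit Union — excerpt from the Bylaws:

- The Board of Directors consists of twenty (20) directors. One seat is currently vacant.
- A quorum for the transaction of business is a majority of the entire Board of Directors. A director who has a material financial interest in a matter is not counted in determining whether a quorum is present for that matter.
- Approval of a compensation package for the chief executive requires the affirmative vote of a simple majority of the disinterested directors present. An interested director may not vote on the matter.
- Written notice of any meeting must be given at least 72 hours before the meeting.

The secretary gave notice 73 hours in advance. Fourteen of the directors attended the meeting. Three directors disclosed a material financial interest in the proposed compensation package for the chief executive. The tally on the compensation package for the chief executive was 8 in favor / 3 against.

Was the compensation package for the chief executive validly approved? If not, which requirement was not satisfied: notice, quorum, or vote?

Notice: 73 hours given; 72 required (73 ≥ 72). Satisfied.
Quorum: 14 present, but the 3 interested directors do not count, leaving 11. Quorum is 11. Satisfied.
Vote: the compensation package for the chief executive requires a majority of the disinterested directors present (14 − 3 = 11). A majority of 11 is 6, so 6 affirmative votes are needed; 8 voted in favor. Satisfied.

Valid — all requirements satisfied.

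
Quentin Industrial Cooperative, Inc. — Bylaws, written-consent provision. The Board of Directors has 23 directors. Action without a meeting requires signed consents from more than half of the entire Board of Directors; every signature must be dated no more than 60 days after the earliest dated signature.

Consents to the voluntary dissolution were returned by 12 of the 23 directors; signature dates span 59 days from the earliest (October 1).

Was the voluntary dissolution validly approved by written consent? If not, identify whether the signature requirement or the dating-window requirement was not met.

Signatures required: more than half of 23 — a majority of 23 is 12, so 12 needed; 12 signed. Sufficient.
Dating window: the latest signature is 59 days after the earliest; the limit is 60 days. Within the window.

Effective — both the signature and dating-window requirements are satisfied.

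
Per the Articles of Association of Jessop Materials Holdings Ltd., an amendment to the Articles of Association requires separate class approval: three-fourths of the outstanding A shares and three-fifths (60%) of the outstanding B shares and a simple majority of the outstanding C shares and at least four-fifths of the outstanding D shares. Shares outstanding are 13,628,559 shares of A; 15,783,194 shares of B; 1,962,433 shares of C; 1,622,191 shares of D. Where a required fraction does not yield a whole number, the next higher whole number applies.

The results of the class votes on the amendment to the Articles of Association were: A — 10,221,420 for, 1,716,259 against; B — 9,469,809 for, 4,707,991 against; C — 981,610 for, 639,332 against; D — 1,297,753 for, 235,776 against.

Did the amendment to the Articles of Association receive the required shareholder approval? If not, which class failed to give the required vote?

A: 3/4 of 13628559 = 10221419.25, rounded up to 10221420; 10,221,420 required, 10,221,420 in favor — approved.
B: 3/5 of 15783194 = 9469916.40, rounded up to 9469917; 9,469,917 required, 9,469,809 in favor — not approved.
C: a majority of 1962433 is 981217; 981,217 required, 981,610 in favor — approved.
D: 4/5 of 1622191 = 1297752.80, rounded up to 1297753; 1,297,753 required, 1,297,753 in favor — approved.

Not approved — the B shares did not give the required vote.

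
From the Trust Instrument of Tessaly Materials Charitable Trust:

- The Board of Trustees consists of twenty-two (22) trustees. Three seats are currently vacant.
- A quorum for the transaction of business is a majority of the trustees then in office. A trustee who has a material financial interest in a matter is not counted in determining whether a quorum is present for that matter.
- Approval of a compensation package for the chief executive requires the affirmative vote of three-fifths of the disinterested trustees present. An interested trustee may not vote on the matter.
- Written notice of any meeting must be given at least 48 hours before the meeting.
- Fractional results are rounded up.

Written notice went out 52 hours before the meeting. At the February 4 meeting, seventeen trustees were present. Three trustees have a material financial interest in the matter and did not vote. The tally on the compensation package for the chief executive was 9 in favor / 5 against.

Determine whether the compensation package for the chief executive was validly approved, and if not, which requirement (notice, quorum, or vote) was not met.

Notice: 52 hours given; 48 required (52 ≥ 48). Satisfied.
Quorum: 17 present, but the 3 interested trustees do not count, leaving 14. Quorum is 10. Satisfied.
Vote: the compensation package for the chief executive requires three-fifths of the disinterested trustees present (17 − 3 = 14). 3/5 of 14 = 8.40, rounded up to 9, so 9 affirmative votes are needed; 9 voted in favor. Satisfied.

Valid — all requirements satisfied.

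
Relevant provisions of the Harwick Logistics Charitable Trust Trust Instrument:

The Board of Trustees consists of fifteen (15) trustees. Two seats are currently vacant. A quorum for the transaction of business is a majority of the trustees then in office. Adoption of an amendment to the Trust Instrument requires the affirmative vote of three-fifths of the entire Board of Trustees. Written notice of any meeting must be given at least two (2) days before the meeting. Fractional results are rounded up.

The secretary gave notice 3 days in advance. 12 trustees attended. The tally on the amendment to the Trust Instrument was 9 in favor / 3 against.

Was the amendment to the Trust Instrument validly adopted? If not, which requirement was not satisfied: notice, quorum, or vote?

Valid — all requirements satisfied.

Notice: 3 days given; 2 required (3 ≥ 2). Satisfied.
Quorum: 12 present; quorum is 7. Satisfied.
Vote: the amendment to the Trust Instrument requires three-fifths of the entire Board of Trustees (15). 3/5 of 15 = 9, so 9 affirmative votes are needed; 9 voted in favor. Satisfied.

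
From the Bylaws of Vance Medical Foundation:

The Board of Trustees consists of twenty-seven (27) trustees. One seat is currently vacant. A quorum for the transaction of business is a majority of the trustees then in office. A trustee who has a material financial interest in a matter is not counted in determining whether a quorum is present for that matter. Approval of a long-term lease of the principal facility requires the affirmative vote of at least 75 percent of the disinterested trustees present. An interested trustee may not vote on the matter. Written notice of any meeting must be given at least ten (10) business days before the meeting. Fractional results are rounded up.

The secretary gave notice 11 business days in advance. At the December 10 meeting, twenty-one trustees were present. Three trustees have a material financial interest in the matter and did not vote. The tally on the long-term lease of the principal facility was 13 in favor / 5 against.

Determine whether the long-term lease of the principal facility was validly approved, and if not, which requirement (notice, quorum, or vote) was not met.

Invalid — vote requirement not satisfied.

Notice: 11 business days given; 10 required (11 ≥ 10). Satisfied.
Quorum: 21 present, but the 3 interested trustees do not count, leaving 18. Quorum is 14. Satisfied.
Vote: the long-term lease of the principal facility requires three-fourths of the disinterested trustees present (21 − 3 = 18). 3/4 of 18 = 13.50, rounded up to 14, so 14 affirmative votes are needed; 13 voted in favor. Not satisfied.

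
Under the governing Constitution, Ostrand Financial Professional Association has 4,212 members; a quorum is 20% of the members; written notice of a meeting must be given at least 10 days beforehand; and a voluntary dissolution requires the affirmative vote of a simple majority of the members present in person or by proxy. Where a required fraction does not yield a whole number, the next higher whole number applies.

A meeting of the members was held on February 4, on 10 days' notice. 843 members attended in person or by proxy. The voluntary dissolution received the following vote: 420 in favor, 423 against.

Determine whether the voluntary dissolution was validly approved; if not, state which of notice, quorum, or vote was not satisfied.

Notice: 10 days given; 10 required. Satisfied.
Quorum: 20% of 4,212 = 842.40, rounded up to 843; 843 present. Satisfied.
Vote: requires a majority of those present (843); a majority of 843 is 422, so 422 needed; 420 in favor. Not satisfied.

Invalid — vote requirement not satisfied.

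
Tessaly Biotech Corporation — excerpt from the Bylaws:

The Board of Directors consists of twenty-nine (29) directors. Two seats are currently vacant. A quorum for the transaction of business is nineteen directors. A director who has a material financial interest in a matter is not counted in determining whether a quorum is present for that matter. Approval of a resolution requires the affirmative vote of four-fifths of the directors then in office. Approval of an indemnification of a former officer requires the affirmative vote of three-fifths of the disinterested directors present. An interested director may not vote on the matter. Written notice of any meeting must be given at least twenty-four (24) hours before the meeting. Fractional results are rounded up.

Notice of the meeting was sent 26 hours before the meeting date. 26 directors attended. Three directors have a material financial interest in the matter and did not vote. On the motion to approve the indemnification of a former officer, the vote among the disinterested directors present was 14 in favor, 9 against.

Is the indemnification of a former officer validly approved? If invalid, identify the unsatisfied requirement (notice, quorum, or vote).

Notice: 26 hours given; 24 required (26 ≥ 24). Satisfied.
Quorum: 26 present, but the 3 interested directors do not count, leaving 23. Quorum is 19. Satisfied.
Vote: the indemnification of a former officer requires three-fifths of the disinterested directors present (26 − 3 = 23). 3/5 of 23 = 13.80, rounded up to 14, so 14 affirmative votes are needed; 14 voted in favor. Satisfied.

Valid — all requirements satisfied.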